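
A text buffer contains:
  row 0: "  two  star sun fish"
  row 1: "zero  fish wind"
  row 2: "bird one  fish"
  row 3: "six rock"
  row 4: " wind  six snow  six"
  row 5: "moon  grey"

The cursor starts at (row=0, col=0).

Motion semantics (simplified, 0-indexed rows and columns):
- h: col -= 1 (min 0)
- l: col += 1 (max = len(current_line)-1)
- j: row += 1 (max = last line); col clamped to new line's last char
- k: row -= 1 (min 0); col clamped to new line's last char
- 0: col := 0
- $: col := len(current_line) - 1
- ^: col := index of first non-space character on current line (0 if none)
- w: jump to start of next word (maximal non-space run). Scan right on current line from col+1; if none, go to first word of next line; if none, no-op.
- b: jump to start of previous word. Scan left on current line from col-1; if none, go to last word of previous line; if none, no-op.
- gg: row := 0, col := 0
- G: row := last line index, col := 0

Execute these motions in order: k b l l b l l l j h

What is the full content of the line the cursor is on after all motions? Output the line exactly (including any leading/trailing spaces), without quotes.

After 1 (k): row=0 col=0 char='_'
After 2 (b): row=0 col=0 char='_'
After 3 (l): row=0 col=1 char='_'
After 4 (l): row=0 col=2 char='t'
After 5 (b): row=0 col=2 char='t'
After 6 (l): row=0 col=3 char='w'
After 7 (l): row=0 col=4 char='o'
After 8 (l): row=0 col=5 char='_'
After 9 (j): row=1 col=5 char='_'
After 10 (h): row=1 col=4 char='_'

Answer: zero  fish wind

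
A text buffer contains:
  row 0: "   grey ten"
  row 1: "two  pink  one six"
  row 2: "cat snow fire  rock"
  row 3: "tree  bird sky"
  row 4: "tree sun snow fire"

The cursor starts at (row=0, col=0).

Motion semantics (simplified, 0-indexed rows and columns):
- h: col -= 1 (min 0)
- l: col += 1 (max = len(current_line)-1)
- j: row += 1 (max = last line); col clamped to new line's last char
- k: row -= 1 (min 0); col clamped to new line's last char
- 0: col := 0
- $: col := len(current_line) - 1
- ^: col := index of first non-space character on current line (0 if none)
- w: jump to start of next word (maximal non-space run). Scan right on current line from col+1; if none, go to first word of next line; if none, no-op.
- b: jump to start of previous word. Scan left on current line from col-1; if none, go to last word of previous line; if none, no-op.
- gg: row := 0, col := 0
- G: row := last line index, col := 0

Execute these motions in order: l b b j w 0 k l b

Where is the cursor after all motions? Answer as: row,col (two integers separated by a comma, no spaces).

After 1 (l): row=0 col=1 char='_'
After 2 (b): row=0 col=1 char='_'
After 3 (b): row=0 col=1 char='_'
After 4 (j): row=1 col=1 char='w'
After 5 (w): row=1 col=5 char='p'
After 6 (0): row=1 col=0 char='t'
After 7 (k): row=0 col=0 char='_'
After 8 (l): row=0 col=1 char='_'
After 9 (b): row=0 col=1 char='_'

Answer: 0,1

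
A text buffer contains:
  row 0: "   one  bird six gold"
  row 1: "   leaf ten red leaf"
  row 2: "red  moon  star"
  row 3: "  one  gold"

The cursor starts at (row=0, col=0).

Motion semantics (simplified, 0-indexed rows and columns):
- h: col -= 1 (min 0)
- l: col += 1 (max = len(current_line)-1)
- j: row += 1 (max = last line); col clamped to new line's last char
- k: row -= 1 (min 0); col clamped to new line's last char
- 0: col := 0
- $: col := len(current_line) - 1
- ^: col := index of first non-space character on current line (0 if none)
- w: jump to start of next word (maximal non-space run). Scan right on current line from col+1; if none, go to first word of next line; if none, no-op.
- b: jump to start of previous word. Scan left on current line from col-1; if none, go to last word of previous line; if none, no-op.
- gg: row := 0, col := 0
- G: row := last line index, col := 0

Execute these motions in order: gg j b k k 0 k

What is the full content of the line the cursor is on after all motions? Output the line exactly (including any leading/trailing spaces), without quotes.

After 1 (gg): row=0 col=0 char='_'
After 2 (j): row=1 col=0 char='_'
After 3 (b): row=0 col=17 char='g'
After 4 (k): row=0 col=17 char='g'
After 5 (k): row=0 col=17 char='g'
After 6 (0): row=0 col=0 char='_'
After 7 (k): row=0 col=0 char='_'

Answer:    one  bird six gold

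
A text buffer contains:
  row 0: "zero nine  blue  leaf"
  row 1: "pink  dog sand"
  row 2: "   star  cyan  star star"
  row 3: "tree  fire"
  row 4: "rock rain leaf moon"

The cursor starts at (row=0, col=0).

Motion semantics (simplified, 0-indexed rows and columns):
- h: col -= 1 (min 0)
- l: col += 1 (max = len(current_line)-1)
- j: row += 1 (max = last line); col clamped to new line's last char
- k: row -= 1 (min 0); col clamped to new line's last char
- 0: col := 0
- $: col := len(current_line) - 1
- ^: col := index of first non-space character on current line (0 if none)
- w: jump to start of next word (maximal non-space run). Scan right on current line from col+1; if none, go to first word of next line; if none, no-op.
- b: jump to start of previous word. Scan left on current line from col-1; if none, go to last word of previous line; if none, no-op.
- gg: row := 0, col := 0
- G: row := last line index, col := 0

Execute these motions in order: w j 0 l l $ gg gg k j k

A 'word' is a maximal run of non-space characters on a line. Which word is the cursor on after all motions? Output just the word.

Answer: zero

Derivation:
After 1 (w): row=0 col=5 char='n'
After 2 (j): row=1 col=5 char='_'
After 3 (0): row=1 col=0 char='p'
After 4 (l): row=1 col=1 char='i'
After 5 (l): row=1 col=2 char='n'
After 6 ($): row=1 col=13 char='d'
After 7 (gg): row=0 col=0 char='z'
After 8 (gg): row=0 col=0 char='z'
After 9 (k): row=0 col=0 char='z'
After 10 (j): row=1 col=0 char='p'
After 11 (k): row=0 col=0 char='z'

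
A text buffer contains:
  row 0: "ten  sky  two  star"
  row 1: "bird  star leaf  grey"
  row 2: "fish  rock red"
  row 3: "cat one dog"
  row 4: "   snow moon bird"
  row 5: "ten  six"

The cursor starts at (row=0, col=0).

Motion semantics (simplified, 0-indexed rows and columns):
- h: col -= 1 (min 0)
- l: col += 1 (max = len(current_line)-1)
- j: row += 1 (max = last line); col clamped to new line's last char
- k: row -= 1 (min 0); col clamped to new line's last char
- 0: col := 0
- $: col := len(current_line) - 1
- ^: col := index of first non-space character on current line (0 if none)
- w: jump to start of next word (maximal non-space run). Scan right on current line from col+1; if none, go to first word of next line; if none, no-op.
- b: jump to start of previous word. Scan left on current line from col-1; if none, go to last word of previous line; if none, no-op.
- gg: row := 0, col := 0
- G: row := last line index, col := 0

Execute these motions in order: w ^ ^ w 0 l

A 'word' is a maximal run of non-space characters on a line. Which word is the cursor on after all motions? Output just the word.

After 1 (w): row=0 col=5 char='s'
After 2 (^): row=0 col=0 char='t'
After 3 (^): row=0 col=0 char='t'
After 4 (w): row=0 col=5 char='s'
After 5 (0): row=0 col=0 char='t'
After 6 (l): row=0 col=1 char='e'

Answer: ten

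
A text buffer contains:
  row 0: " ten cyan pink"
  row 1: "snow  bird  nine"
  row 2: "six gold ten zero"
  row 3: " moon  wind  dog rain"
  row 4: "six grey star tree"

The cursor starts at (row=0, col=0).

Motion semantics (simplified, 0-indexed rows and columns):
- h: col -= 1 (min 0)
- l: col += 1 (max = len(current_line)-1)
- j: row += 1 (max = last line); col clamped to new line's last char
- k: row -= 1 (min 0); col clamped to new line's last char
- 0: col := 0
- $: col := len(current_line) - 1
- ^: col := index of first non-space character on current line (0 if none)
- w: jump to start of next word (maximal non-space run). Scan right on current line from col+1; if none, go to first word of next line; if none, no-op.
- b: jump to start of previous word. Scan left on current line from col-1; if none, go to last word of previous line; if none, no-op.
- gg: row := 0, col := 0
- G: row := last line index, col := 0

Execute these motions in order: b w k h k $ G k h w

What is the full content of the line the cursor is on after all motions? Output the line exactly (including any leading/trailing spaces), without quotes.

Answer:  moon  wind  dog rain

Derivation:
After 1 (b): row=0 col=0 char='_'
After 2 (w): row=0 col=1 char='t'
After 3 (k): row=0 col=1 char='t'
After 4 (h): row=0 col=0 char='_'
After 5 (k): row=0 col=0 char='_'
After 6 ($): row=0 col=13 char='k'
After 7 (G): row=4 col=0 char='s'
After 8 (k): row=3 col=0 char='_'
After 9 (h): row=3 col=0 char='_'
After 10 (w): row=3 col=1 char='m'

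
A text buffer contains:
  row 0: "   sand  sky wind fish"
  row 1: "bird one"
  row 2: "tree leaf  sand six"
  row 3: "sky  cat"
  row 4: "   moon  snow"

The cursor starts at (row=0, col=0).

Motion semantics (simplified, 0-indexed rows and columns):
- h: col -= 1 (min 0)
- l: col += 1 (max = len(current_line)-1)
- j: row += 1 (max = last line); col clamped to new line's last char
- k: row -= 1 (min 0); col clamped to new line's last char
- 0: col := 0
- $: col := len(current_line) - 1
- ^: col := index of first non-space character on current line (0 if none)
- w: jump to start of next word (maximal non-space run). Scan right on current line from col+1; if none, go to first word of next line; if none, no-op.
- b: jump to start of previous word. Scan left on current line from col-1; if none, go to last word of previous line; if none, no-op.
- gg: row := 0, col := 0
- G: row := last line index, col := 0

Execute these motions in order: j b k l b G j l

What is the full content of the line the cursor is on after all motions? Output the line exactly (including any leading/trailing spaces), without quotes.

Answer:    moon  snow

Derivation:
After 1 (j): row=1 col=0 char='b'
After 2 (b): row=0 col=18 char='f'
After 3 (k): row=0 col=18 char='f'
After 4 (l): row=0 col=19 char='i'
After 5 (b): row=0 col=18 char='f'
After 6 (G): row=4 col=0 char='_'
After 7 (j): row=4 col=0 char='_'
After 8 (l): row=4 col=1 char='_'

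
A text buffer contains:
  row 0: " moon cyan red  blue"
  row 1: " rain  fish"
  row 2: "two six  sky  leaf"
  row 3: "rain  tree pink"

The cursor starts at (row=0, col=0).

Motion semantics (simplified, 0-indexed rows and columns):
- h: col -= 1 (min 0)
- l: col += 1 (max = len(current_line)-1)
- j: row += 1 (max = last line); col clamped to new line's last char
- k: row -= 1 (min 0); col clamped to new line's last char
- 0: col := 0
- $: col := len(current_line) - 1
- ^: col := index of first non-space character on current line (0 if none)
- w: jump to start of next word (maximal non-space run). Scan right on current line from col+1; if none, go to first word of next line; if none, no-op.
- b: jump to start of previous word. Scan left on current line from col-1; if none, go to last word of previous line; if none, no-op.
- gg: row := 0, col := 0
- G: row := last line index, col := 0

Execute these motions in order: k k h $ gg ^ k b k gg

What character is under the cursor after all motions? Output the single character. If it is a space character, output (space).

Answer: (space)

Derivation:
After 1 (k): row=0 col=0 char='_'
After 2 (k): row=0 col=0 char='_'
After 3 (h): row=0 col=0 char='_'
After 4 ($): row=0 col=19 char='e'
After 5 (gg): row=0 col=0 char='_'
After 6 (^): row=0 col=1 char='m'
After 7 (k): row=0 col=1 char='m'
After 8 (b): row=0 col=1 char='m'
After 9 (k): row=0 col=1 char='m'
After 10 (gg): row=0 col=0 char='_'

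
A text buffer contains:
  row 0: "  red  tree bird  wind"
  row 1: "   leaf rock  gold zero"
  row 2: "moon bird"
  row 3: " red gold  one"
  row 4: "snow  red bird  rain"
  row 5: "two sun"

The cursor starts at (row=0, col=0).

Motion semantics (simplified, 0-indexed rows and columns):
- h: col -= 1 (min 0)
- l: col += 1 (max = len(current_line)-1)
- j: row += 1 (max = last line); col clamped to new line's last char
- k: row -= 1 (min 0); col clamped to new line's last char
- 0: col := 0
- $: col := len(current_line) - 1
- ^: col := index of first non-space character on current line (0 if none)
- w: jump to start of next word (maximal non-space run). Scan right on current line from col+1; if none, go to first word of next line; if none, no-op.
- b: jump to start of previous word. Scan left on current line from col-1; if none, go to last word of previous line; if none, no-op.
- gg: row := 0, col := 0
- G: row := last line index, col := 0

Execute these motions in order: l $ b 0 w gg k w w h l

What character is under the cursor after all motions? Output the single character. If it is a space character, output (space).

Answer: t

Derivation:
After 1 (l): row=0 col=1 char='_'
After 2 ($): row=0 col=21 char='d'
After 3 (b): row=0 col=18 char='w'
After 4 (0): row=0 col=0 char='_'
After 5 (w): row=0 col=2 char='r'
After 6 (gg): row=0 col=0 char='_'
After 7 (k): row=0 col=0 char='_'
After 8 (w): row=0 col=2 char='r'
After 9 (w): row=0 col=7 char='t'
After 10 (h): row=0 col=6 char='_'
After 11 (l): row=0 col=7 char='t'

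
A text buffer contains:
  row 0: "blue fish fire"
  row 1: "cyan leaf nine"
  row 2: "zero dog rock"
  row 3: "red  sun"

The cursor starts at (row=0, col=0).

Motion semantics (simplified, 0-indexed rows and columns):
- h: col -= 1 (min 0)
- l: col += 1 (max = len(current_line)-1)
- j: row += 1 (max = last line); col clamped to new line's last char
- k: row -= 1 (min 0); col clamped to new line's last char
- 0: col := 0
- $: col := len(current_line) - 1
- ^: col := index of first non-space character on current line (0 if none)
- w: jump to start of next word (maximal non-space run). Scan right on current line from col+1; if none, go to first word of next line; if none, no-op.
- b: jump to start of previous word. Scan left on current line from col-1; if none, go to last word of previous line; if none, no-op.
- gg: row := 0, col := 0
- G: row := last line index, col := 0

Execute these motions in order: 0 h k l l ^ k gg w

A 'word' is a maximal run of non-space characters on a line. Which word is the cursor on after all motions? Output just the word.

After 1 (0): row=0 col=0 char='b'
After 2 (h): row=0 col=0 char='b'
After 3 (k): row=0 col=0 char='b'
After 4 (l): row=0 col=1 char='l'
After 5 (l): row=0 col=2 char='u'
After 6 (^): row=0 col=0 char='b'
After 7 (k): row=0 col=0 char='b'
After 8 (gg): row=0 col=0 char='b'
After 9 (w): row=0 col=5 char='f'

Answer: fish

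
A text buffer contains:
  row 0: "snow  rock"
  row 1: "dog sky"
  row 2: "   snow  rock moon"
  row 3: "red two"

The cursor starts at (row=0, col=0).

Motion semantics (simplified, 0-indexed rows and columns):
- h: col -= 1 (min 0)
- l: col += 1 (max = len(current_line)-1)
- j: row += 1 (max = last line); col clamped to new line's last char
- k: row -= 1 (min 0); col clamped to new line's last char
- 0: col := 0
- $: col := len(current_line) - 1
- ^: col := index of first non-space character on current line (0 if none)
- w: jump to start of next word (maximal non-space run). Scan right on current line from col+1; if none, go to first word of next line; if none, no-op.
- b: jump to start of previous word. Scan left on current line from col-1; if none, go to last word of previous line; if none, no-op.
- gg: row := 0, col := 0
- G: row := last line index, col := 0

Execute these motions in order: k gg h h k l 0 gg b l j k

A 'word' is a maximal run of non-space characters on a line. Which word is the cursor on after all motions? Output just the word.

Answer: snow

Derivation:
After 1 (k): row=0 col=0 char='s'
After 2 (gg): row=0 col=0 char='s'
After 3 (h): row=0 col=0 char='s'
After 4 (h): row=0 col=0 char='s'
After 5 (k): row=0 col=0 char='s'
After 6 (l): row=0 col=1 char='n'
After 7 (0): row=0 col=0 char='s'
After 8 (gg): row=0 col=0 char='s'
After 9 (b): row=0 col=0 char='s'
After 10 (l): row=0 col=1 char='n'
After 11 (j): row=1 col=1 char='o'
After 12 (k): row=0 col=1 char='n'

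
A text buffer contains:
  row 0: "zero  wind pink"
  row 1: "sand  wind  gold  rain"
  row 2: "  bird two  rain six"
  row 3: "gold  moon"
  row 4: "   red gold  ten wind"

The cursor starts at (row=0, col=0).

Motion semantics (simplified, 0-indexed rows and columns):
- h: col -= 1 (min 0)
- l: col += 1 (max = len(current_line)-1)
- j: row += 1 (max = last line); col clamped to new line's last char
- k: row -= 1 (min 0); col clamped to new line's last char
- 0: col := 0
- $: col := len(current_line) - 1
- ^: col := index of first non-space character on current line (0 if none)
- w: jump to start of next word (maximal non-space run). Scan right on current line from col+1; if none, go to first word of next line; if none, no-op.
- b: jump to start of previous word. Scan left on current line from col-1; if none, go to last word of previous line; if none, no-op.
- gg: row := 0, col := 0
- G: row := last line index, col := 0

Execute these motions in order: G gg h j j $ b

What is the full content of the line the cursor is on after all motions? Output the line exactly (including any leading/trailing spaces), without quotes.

Answer:   bird two  rain six

Derivation:
After 1 (G): row=4 col=0 char='_'
After 2 (gg): row=0 col=0 char='z'
After 3 (h): row=0 col=0 char='z'
After 4 (j): row=1 col=0 char='s'
After 5 (j): row=2 col=0 char='_'
After 6 ($): row=2 col=19 char='x'
After 7 (b): row=2 col=17 char='s'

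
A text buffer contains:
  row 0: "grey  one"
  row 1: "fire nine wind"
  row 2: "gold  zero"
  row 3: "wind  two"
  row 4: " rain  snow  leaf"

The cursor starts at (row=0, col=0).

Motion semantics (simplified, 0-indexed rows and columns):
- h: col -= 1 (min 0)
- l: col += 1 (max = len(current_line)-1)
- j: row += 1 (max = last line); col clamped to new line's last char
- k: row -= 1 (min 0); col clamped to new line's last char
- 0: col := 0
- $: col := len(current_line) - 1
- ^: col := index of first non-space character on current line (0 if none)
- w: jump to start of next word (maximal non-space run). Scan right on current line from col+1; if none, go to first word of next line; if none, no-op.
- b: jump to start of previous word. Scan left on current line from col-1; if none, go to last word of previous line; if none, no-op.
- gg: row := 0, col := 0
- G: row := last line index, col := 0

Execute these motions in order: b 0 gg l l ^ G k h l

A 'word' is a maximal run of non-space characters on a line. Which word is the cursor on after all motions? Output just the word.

Answer: wind

Derivation:
After 1 (b): row=0 col=0 char='g'
After 2 (0): row=0 col=0 char='g'
After 3 (gg): row=0 col=0 char='g'
After 4 (l): row=0 col=1 char='r'
After 5 (l): row=0 col=2 char='e'
After 6 (^): row=0 col=0 char='g'
After 7 (G): row=4 col=0 char='_'
After 8 (k): row=3 col=0 char='w'
After 9 (h): row=3 col=0 char='w'
After 10 (l): row=3 col=1 char='i'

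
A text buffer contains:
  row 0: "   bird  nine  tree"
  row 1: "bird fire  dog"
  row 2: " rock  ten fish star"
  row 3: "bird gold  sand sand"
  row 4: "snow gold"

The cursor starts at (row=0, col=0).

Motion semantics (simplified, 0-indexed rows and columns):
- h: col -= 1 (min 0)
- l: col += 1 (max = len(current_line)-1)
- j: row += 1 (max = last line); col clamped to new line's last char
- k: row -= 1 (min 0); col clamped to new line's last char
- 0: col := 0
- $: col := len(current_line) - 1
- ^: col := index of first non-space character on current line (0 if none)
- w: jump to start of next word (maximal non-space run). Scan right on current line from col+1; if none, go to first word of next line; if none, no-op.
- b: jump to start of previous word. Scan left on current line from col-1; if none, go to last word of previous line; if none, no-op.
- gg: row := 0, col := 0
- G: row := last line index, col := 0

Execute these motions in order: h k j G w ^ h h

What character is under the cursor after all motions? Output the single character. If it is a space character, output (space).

Answer: s

Derivation:
After 1 (h): row=0 col=0 char='_'
After 2 (k): row=0 col=0 char='_'
After 3 (j): row=1 col=0 char='b'
After 4 (G): row=4 col=0 char='s'
After 5 (w): row=4 col=5 char='g'
After 6 (^): row=4 col=0 char='s'
After 7 (h): row=4 col=0 char='s'
After 8 (h): row=4 col=0 char='s'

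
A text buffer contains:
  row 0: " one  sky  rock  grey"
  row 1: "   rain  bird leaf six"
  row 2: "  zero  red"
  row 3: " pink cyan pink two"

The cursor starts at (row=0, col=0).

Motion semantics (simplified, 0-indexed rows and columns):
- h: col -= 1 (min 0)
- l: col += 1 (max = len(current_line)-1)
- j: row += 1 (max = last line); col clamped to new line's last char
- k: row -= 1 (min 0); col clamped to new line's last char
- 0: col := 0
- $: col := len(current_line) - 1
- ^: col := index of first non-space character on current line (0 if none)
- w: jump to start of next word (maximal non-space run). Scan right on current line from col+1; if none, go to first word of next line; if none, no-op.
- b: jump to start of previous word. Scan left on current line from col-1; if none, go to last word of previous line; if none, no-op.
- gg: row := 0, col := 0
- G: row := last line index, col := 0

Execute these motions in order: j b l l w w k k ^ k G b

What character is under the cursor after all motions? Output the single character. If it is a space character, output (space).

After 1 (j): row=1 col=0 char='_'
After 2 (b): row=0 col=17 char='g'
After 3 (l): row=0 col=18 char='r'
After 4 (l): row=0 col=19 char='e'
After 5 (w): row=1 col=3 char='r'
After 6 (w): row=1 col=9 char='b'
After 7 (k): row=0 col=9 char='_'
After 8 (k): row=0 col=9 char='_'
After 9 (^): row=0 col=1 char='o'
After 10 (k): row=0 col=1 char='o'
After 11 (G): row=3 col=0 char='_'
After 12 (b): row=2 col=8 char='r'

Answer: r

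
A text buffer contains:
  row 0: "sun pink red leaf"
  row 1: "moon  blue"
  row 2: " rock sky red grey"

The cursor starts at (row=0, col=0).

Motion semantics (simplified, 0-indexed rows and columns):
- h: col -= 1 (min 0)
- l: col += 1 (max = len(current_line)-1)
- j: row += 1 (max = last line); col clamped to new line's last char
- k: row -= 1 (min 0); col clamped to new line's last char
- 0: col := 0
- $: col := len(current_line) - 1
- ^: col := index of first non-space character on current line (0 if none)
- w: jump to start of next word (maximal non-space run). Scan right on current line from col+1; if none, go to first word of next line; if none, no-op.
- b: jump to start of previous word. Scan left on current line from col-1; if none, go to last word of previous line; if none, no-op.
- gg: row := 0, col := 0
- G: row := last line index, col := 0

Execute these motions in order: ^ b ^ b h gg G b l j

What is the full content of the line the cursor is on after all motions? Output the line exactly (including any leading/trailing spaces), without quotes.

Answer:  rock sky red grey

Derivation:
After 1 (^): row=0 col=0 char='s'
After 2 (b): row=0 col=0 char='s'
After 3 (^): row=0 col=0 char='s'
After 4 (b): row=0 col=0 char='s'
After 5 (h): row=0 col=0 char='s'
After 6 (gg): row=0 col=0 char='s'
After 7 (G): row=2 col=0 char='_'
After 8 (b): row=1 col=6 char='b'
After 9 (l): row=1 col=7 char='l'
After 10 (j): row=2 col=7 char='k'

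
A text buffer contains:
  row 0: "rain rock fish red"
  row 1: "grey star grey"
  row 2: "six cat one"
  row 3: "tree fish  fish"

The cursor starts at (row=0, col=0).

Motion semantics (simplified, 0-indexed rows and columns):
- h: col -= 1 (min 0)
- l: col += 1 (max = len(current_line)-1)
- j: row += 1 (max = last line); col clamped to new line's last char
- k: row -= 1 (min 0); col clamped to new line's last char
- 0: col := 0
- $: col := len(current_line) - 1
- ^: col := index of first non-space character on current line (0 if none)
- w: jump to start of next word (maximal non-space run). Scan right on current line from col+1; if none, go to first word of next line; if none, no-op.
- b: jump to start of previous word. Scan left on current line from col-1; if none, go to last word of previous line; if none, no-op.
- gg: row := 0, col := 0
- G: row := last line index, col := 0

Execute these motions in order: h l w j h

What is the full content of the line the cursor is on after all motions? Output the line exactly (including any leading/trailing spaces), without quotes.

After 1 (h): row=0 col=0 char='r'
After 2 (l): row=0 col=1 char='a'
After 3 (w): row=0 col=5 char='r'
After 4 (j): row=1 col=5 char='s'
After 5 (h): row=1 col=4 char='_'

Answer: grey star grey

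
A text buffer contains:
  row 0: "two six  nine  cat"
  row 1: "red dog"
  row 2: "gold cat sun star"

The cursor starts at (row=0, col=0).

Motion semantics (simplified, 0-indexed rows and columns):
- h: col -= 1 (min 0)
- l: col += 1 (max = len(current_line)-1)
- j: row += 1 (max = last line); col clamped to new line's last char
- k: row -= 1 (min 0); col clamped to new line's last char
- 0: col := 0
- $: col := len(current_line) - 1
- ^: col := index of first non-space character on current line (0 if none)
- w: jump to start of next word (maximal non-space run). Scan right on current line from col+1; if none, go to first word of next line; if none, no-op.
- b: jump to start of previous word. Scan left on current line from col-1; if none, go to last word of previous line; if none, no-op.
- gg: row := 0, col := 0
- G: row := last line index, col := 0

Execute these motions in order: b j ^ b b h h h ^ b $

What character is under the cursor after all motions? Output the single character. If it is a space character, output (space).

After 1 (b): row=0 col=0 char='t'
After 2 (j): row=1 col=0 char='r'
After 3 (^): row=1 col=0 char='r'
After 4 (b): row=0 col=15 char='c'
After 5 (b): row=0 col=9 char='n'
After 6 (h): row=0 col=8 char='_'
After 7 (h): row=0 col=7 char='_'
After 8 (h): row=0 col=6 char='x'
After 9 (^): row=0 col=0 char='t'
After 10 (b): row=0 col=0 char='t'
After 11 ($): row=0 col=17 char='t'

Answer: t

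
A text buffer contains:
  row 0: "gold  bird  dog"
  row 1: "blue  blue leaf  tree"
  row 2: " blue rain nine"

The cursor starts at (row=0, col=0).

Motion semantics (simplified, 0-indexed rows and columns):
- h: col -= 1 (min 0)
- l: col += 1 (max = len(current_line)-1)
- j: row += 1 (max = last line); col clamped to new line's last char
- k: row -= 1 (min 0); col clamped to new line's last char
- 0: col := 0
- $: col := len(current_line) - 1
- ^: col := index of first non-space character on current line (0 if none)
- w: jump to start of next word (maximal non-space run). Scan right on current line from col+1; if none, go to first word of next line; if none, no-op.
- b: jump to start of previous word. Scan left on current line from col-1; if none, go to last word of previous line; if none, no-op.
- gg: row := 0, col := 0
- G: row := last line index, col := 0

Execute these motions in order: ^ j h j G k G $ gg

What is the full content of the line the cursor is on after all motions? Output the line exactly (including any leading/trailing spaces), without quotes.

After 1 (^): row=0 col=0 char='g'
After 2 (j): row=1 col=0 char='b'
After 3 (h): row=1 col=0 char='b'
After 4 (j): row=2 col=0 char='_'
After 5 (G): row=2 col=0 char='_'
After 6 (k): row=1 col=0 char='b'
After 7 (G): row=2 col=0 char='_'
After 8 ($): row=2 col=14 char='e'
After 9 (gg): row=0 col=0 char='g'

Answer: gold  bird  dog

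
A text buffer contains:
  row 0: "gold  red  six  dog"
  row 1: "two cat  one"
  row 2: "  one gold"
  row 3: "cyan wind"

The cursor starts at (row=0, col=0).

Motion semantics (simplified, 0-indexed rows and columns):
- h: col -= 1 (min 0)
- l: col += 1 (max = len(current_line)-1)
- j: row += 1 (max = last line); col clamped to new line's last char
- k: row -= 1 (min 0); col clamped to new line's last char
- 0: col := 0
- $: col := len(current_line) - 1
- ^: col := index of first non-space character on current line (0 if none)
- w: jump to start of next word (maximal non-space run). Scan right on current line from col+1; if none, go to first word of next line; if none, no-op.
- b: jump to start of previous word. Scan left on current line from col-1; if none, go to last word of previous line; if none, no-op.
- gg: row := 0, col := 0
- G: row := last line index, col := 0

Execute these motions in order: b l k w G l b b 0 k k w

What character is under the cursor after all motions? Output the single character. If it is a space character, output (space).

Answer: r

Derivation:
After 1 (b): row=0 col=0 char='g'
After 2 (l): row=0 col=1 char='o'
After 3 (k): row=0 col=1 char='o'
After 4 (w): row=0 col=6 char='r'
After 5 (G): row=3 col=0 char='c'
After 6 (l): row=3 col=1 char='y'
After 7 (b): row=3 col=0 char='c'
After 8 (b): row=2 col=6 char='g'
After 9 (0): row=2 col=0 char='_'
After 10 (k): row=1 col=0 char='t'
After 11 (k): row=0 col=0 char='g'
After 12 (w): row=0 col=6 char='r'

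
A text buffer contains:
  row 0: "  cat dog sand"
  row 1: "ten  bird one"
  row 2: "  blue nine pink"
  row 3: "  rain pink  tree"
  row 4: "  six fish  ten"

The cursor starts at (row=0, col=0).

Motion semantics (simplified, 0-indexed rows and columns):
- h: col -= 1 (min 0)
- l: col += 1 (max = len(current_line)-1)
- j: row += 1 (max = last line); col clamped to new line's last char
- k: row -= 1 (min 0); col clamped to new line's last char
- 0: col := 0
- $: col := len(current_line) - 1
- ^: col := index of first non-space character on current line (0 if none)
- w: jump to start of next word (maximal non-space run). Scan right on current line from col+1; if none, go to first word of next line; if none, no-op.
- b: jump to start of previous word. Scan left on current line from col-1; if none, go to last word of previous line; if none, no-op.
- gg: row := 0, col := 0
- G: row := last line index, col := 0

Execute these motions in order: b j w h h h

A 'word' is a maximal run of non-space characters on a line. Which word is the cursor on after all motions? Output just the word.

After 1 (b): row=0 col=0 char='_'
After 2 (j): row=1 col=0 char='t'
After 3 (w): row=1 col=5 char='b'
After 4 (h): row=1 col=4 char='_'
After 5 (h): row=1 col=3 char='_'
After 6 (h): row=1 col=2 char='n'

Answer: ten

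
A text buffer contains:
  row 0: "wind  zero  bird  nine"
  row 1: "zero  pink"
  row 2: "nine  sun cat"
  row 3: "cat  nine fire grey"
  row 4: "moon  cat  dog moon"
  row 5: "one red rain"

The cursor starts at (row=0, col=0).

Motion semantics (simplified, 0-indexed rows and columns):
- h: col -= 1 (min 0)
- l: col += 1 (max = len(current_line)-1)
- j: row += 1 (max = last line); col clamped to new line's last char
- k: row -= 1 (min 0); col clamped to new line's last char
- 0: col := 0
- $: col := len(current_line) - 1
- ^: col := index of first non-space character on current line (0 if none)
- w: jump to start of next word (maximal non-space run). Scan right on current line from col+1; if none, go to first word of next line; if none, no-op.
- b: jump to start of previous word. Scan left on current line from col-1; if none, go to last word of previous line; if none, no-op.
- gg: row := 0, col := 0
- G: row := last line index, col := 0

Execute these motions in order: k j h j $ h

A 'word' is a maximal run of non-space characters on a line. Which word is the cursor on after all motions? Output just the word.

Answer: cat

Derivation:
After 1 (k): row=0 col=0 char='w'
After 2 (j): row=1 col=0 char='z'
After 3 (h): row=1 col=0 char='z'
After 4 (j): row=2 col=0 char='n'
After 5 ($): row=2 col=12 char='t'
After 6 (h): row=2 col=11 char='a'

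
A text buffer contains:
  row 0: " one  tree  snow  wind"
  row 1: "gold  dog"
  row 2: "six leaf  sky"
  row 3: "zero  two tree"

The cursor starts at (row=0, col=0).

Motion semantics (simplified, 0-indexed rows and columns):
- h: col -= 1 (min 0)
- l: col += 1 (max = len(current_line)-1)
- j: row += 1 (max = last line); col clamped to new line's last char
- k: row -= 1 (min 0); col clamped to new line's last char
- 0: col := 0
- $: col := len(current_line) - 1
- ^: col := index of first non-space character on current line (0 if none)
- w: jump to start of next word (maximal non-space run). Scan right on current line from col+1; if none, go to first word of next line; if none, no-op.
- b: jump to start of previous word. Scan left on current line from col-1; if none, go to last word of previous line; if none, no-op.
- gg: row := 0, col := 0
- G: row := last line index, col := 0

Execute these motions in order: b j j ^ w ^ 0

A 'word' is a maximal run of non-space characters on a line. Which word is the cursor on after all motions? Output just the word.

After 1 (b): row=0 col=0 char='_'
After 2 (j): row=1 col=0 char='g'
After 3 (j): row=2 col=0 char='s'
After 4 (^): row=2 col=0 char='s'
After 5 (w): row=2 col=4 char='l'
After 6 (^): row=2 col=0 char='s'
After 7 (0): row=2 col=0 char='s'

Answer: six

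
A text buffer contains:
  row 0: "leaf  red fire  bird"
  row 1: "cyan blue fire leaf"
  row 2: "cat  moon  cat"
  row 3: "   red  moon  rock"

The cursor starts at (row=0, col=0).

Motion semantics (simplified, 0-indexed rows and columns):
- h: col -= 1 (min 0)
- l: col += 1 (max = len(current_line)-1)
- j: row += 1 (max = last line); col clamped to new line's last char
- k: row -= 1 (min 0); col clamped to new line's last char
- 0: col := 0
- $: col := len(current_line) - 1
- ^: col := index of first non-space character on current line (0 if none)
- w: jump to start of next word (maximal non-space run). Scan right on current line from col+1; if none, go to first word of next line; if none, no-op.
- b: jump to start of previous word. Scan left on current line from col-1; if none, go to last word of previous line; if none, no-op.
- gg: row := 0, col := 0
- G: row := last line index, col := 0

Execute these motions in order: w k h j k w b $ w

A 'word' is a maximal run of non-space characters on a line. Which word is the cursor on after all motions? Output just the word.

Answer: cyan

Derivation:
After 1 (w): row=0 col=6 char='r'
After 2 (k): row=0 col=6 char='r'
After 3 (h): row=0 col=5 char='_'
After 4 (j): row=1 col=5 char='b'
After 5 (k): row=0 col=5 char='_'
After 6 (w): row=0 col=6 char='r'
After 7 (b): row=0 col=0 char='l'
After 8 ($): row=0 col=19 char='d'
After 9 (w): row=1 col=0 char='c'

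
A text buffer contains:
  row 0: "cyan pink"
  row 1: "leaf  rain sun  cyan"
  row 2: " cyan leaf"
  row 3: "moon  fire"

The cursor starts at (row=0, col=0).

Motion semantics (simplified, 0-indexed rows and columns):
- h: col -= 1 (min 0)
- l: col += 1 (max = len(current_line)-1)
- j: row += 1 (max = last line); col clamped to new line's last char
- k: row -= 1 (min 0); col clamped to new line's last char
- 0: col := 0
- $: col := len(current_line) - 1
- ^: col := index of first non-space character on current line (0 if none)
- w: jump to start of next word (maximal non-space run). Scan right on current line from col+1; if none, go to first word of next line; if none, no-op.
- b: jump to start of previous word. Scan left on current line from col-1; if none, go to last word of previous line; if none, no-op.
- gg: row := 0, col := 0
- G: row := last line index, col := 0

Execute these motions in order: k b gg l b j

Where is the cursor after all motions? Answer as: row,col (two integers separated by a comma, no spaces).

After 1 (k): row=0 col=0 char='c'
After 2 (b): row=0 col=0 char='c'
After 3 (gg): row=0 col=0 char='c'
After 4 (l): row=0 col=1 char='y'
After 5 (b): row=0 col=0 char='c'
After 6 (j): row=1 col=0 char='l'

Answer: 1,0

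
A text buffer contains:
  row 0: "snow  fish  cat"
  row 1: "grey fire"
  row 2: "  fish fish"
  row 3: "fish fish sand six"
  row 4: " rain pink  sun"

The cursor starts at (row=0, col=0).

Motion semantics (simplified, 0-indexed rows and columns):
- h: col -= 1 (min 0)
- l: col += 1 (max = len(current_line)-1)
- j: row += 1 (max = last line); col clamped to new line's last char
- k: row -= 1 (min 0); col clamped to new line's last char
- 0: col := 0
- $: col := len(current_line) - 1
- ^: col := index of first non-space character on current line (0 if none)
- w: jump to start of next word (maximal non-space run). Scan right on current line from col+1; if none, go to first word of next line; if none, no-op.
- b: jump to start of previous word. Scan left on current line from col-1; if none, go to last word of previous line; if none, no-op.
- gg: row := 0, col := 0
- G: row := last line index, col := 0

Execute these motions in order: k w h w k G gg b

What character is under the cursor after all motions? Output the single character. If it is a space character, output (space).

Answer: s

Derivation:
After 1 (k): row=0 col=0 char='s'
After 2 (w): row=0 col=6 char='f'
After 3 (h): row=0 col=5 char='_'
After 4 (w): row=0 col=6 char='f'
After 5 (k): row=0 col=6 char='f'
After 6 (G): row=4 col=0 char='_'
After 7 (gg): row=0 col=0 char='s'
After 8 (b): row=0 col=0 char='s'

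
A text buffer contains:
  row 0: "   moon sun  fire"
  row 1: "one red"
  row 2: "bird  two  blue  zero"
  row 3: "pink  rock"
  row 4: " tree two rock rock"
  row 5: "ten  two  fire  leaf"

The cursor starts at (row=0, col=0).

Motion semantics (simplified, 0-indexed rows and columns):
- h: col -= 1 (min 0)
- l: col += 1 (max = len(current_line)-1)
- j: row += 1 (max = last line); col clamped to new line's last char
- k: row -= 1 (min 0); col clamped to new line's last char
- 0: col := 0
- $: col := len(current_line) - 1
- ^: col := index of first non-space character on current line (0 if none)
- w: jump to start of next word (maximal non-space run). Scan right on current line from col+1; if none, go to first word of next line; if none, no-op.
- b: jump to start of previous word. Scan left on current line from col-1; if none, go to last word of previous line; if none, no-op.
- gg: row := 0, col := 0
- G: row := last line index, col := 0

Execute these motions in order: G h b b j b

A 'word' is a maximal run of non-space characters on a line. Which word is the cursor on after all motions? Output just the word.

After 1 (G): row=5 col=0 char='t'
After 2 (h): row=5 col=0 char='t'
After 3 (b): row=4 col=15 char='r'
After 4 (b): row=4 col=10 char='r'
After 5 (j): row=5 col=10 char='f'
After 6 (b): row=5 col=5 char='t'

Answer: two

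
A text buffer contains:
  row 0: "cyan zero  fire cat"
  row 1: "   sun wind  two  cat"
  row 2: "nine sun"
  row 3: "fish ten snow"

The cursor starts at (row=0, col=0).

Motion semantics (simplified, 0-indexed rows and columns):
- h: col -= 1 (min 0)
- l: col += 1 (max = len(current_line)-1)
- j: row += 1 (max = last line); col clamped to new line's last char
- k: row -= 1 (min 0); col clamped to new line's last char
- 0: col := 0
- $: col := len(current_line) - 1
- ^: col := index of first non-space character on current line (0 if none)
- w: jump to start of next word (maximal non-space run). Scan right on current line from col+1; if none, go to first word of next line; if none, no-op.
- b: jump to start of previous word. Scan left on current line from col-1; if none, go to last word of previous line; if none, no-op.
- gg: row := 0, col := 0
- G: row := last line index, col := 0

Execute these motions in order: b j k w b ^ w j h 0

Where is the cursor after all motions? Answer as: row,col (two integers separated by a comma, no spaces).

After 1 (b): row=0 col=0 char='c'
After 2 (j): row=1 col=0 char='_'
After 3 (k): row=0 col=0 char='c'
After 4 (w): row=0 col=5 char='z'
After 5 (b): row=0 col=0 char='c'
After 6 (^): row=0 col=0 char='c'
After 7 (w): row=0 col=5 char='z'
After 8 (j): row=1 col=5 char='n'
After 9 (h): row=1 col=4 char='u'
After 10 (0): row=1 col=0 char='_'

Answer: 1,0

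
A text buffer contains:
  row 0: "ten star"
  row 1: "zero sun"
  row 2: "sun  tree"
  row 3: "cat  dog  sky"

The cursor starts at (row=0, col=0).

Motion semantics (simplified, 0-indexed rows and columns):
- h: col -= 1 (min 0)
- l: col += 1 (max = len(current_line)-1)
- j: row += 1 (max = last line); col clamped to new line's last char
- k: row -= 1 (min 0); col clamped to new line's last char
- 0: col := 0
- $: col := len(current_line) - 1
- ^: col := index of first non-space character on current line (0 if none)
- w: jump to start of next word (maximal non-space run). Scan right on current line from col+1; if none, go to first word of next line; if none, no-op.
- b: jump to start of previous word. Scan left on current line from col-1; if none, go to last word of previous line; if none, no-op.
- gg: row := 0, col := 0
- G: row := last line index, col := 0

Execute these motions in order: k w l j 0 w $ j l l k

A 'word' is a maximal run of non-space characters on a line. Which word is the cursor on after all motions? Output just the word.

After 1 (k): row=0 col=0 char='t'
After 2 (w): row=0 col=4 char='s'
After 3 (l): row=0 col=5 char='t'
After 4 (j): row=1 col=5 char='s'
After 5 (0): row=1 col=0 char='z'
After 6 (w): row=1 col=5 char='s'
After 7 ($): row=1 col=7 char='n'
After 8 (j): row=2 col=7 char='e'
After 9 (l): row=2 col=8 char='e'
After 10 (l): row=2 col=8 char='e'
After 11 (k): row=1 col=7 char='n'

Answer: sun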